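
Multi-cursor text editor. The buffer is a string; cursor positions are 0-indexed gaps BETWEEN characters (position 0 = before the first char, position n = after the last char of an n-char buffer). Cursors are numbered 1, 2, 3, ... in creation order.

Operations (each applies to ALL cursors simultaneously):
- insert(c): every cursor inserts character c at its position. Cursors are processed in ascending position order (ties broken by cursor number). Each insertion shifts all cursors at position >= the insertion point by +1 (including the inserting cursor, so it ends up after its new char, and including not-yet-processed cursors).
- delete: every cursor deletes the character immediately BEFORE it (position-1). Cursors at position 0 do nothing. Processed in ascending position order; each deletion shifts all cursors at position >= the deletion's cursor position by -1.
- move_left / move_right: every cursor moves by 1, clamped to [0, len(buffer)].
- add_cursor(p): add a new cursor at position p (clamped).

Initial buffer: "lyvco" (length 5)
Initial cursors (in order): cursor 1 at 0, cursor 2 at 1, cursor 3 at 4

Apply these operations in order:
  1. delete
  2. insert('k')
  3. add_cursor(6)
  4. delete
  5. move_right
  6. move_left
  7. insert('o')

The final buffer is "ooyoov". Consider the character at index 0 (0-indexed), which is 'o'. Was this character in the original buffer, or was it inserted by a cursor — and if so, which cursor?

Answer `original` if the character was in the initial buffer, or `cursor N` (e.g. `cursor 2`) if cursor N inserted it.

Answer: cursor 1

Derivation:
After op 1 (delete): buffer="yvo" (len 3), cursors c1@0 c2@0 c3@2, authorship ...
After op 2 (insert('k')): buffer="kkyvko" (len 6), cursors c1@2 c2@2 c3@5, authorship 12..3.
After op 3 (add_cursor(6)): buffer="kkyvko" (len 6), cursors c1@2 c2@2 c3@5 c4@6, authorship 12..3.
After op 4 (delete): buffer="yv" (len 2), cursors c1@0 c2@0 c3@2 c4@2, authorship ..
After op 5 (move_right): buffer="yv" (len 2), cursors c1@1 c2@1 c3@2 c4@2, authorship ..
After op 6 (move_left): buffer="yv" (len 2), cursors c1@0 c2@0 c3@1 c4@1, authorship ..
After op 7 (insert('o')): buffer="ooyoov" (len 6), cursors c1@2 c2@2 c3@5 c4@5, authorship 12.34.
Authorship (.=original, N=cursor N): 1 2 . 3 4 .
Index 0: author = 1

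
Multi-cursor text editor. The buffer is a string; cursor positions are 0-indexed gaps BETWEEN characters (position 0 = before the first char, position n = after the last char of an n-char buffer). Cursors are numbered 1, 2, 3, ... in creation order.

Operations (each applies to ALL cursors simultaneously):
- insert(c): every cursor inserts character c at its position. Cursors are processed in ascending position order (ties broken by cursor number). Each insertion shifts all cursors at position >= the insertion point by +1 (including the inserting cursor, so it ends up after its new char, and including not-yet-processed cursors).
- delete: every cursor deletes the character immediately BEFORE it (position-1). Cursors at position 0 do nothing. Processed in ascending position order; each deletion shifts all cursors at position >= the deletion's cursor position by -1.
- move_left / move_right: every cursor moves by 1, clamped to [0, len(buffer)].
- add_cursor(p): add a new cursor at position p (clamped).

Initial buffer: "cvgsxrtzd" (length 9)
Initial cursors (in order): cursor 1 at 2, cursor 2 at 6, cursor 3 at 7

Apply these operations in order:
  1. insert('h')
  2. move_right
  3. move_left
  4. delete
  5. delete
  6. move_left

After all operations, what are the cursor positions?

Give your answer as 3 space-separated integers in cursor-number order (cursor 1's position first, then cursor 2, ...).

After op 1 (insert('h')): buffer="cvhgsxrhthzd" (len 12), cursors c1@3 c2@8 c3@10, authorship ..1....2.3..
After op 2 (move_right): buffer="cvhgsxrhthzd" (len 12), cursors c1@4 c2@9 c3@11, authorship ..1....2.3..
After op 3 (move_left): buffer="cvhgsxrhthzd" (len 12), cursors c1@3 c2@8 c3@10, authorship ..1....2.3..
After op 4 (delete): buffer="cvgsxrtzd" (len 9), cursors c1@2 c2@6 c3@7, authorship .........
After op 5 (delete): buffer="cgsxzd" (len 6), cursors c1@1 c2@4 c3@4, authorship ......
After op 6 (move_left): buffer="cgsxzd" (len 6), cursors c1@0 c2@3 c3@3, authorship ......

Answer: 0 3 3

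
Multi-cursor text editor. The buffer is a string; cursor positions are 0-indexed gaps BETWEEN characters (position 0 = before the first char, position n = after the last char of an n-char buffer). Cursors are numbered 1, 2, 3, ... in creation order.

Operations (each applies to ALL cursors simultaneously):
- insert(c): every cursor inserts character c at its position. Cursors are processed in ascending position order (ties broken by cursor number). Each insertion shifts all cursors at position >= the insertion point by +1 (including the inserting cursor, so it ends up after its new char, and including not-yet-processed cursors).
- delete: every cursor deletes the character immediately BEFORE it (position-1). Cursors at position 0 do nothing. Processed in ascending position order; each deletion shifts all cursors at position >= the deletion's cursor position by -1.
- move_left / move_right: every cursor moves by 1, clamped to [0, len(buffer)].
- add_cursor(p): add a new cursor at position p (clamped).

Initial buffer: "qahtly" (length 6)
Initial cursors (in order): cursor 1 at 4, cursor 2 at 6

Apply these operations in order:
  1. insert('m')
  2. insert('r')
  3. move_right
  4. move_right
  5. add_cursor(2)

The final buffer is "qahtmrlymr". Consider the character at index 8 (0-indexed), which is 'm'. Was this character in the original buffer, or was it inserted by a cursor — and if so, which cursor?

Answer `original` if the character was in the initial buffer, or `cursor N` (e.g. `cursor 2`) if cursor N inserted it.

Answer: cursor 2

Derivation:
After op 1 (insert('m')): buffer="qahtmlym" (len 8), cursors c1@5 c2@8, authorship ....1..2
After op 2 (insert('r')): buffer="qahtmrlymr" (len 10), cursors c1@6 c2@10, authorship ....11..22
After op 3 (move_right): buffer="qahtmrlymr" (len 10), cursors c1@7 c2@10, authorship ....11..22
After op 4 (move_right): buffer="qahtmrlymr" (len 10), cursors c1@8 c2@10, authorship ....11..22
After op 5 (add_cursor(2)): buffer="qahtmrlymr" (len 10), cursors c3@2 c1@8 c2@10, authorship ....11..22
Authorship (.=original, N=cursor N): . . . . 1 1 . . 2 2
Index 8: author = 2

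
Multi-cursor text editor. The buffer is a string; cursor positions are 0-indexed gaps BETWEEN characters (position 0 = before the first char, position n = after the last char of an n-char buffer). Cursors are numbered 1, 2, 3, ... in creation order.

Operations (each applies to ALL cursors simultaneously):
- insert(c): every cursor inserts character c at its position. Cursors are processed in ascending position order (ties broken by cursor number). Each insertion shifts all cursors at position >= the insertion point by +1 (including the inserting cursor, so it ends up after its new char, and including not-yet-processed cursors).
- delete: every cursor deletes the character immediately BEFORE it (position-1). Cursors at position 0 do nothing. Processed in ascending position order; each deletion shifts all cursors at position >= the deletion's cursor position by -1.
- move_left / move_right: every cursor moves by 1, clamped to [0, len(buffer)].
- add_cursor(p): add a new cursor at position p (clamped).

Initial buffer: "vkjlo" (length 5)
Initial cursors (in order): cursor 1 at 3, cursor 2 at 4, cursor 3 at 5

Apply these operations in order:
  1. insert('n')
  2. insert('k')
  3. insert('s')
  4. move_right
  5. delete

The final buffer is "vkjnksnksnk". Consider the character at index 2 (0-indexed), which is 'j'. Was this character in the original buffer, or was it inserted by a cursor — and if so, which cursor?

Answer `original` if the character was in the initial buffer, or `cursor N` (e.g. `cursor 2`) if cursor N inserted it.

Answer: original

Derivation:
After op 1 (insert('n')): buffer="vkjnlnon" (len 8), cursors c1@4 c2@6 c3@8, authorship ...1.2.3
After op 2 (insert('k')): buffer="vkjnklnkonk" (len 11), cursors c1@5 c2@8 c3@11, authorship ...11.22.33
After op 3 (insert('s')): buffer="vkjnkslnksonks" (len 14), cursors c1@6 c2@10 c3@14, authorship ...111.222.333
After op 4 (move_right): buffer="vkjnkslnksonks" (len 14), cursors c1@7 c2@11 c3@14, authorship ...111.222.333
After op 5 (delete): buffer="vkjnksnksnk" (len 11), cursors c1@6 c2@9 c3@11, authorship ...11122233
Authorship (.=original, N=cursor N): . . . 1 1 1 2 2 2 3 3
Index 2: author = original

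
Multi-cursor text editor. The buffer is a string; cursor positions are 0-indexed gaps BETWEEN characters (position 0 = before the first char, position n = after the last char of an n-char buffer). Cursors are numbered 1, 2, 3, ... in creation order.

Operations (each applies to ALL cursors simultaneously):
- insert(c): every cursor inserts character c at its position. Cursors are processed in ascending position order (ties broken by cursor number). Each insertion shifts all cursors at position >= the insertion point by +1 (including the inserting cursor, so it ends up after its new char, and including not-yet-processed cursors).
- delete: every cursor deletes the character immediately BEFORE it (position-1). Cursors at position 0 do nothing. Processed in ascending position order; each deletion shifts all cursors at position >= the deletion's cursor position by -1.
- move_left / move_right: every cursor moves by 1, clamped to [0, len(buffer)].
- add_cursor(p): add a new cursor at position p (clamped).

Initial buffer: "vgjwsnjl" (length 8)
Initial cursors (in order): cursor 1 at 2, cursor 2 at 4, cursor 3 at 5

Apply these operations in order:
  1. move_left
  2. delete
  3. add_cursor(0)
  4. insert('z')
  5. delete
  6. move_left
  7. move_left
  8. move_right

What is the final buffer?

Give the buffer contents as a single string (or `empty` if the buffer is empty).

After op 1 (move_left): buffer="vgjwsnjl" (len 8), cursors c1@1 c2@3 c3@4, authorship ........
After op 2 (delete): buffer="gsnjl" (len 5), cursors c1@0 c2@1 c3@1, authorship .....
After op 3 (add_cursor(0)): buffer="gsnjl" (len 5), cursors c1@0 c4@0 c2@1 c3@1, authorship .....
After op 4 (insert('z')): buffer="zzgzzsnjl" (len 9), cursors c1@2 c4@2 c2@5 c3@5, authorship 14.23....
After op 5 (delete): buffer="gsnjl" (len 5), cursors c1@0 c4@0 c2@1 c3@1, authorship .....
After op 6 (move_left): buffer="gsnjl" (len 5), cursors c1@0 c2@0 c3@0 c4@0, authorship .....
After op 7 (move_left): buffer="gsnjl" (len 5), cursors c1@0 c2@0 c3@0 c4@0, authorship .....
After op 8 (move_right): buffer="gsnjl" (len 5), cursors c1@1 c2@1 c3@1 c4@1, authorship .....

Answer: gsnjl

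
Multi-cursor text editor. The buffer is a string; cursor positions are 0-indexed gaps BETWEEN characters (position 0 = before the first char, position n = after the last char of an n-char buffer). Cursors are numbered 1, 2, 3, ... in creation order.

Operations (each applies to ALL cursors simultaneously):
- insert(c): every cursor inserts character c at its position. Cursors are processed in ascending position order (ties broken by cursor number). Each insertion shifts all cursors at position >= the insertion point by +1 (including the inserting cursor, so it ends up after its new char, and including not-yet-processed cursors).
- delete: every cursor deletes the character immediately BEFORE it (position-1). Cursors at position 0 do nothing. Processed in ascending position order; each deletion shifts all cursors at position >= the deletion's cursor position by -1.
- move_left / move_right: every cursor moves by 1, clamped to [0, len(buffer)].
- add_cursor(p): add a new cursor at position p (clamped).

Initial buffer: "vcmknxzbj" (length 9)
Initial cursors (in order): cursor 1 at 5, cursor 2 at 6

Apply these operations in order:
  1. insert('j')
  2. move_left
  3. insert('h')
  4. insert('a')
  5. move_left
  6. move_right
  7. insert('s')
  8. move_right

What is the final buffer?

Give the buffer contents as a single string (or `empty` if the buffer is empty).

After op 1 (insert('j')): buffer="vcmknjxjzbj" (len 11), cursors c1@6 c2@8, authorship .....1.2...
After op 2 (move_left): buffer="vcmknjxjzbj" (len 11), cursors c1@5 c2@7, authorship .....1.2...
After op 3 (insert('h')): buffer="vcmknhjxhjzbj" (len 13), cursors c1@6 c2@9, authorship .....11.22...
After op 4 (insert('a')): buffer="vcmknhajxhajzbj" (len 15), cursors c1@7 c2@11, authorship .....111.222...
After op 5 (move_left): buffer="vcmknhajxhajzbj" (len 15), cursors c1@6 c2@10, authorship .....111.222...
After op 6 (move_right): buffer="vcmknhajxhajzbj" (len 15), cursors c1@7 c2@11, authorship .....111.222...
After op 7 (insert('s')): buffer="vcmknhasjxhasjzbj" (len 17), cursors c1@8 c2@13, authorship .....1111.2222...
After op 8 (move_right): buffer="vcmknhasjxhasjzbj" (len 17), cursors c1@9 c2@14, authorship .....1111.2222...

Answer: vcmknhasjxhasjzbj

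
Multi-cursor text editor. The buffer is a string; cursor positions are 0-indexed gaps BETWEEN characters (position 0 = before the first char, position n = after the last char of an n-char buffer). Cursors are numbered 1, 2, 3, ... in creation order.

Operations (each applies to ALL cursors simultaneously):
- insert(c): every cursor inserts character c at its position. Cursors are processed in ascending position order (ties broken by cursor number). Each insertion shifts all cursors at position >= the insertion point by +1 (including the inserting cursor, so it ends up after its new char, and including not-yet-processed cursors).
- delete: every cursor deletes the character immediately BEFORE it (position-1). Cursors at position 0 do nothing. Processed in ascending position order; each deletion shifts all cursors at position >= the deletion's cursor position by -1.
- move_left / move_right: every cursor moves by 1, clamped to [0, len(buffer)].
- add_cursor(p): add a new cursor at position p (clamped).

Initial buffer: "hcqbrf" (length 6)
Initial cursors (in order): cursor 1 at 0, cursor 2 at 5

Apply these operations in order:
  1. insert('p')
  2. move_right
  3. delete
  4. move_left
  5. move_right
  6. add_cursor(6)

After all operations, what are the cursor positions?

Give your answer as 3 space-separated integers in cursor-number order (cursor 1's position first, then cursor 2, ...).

After op 1 (insert('p')): buffer="phcqbrpf" (len 8), cursors c1@1 c2@7, authorship 1.....2.
After op 2 (move_right): buffer="phcqbrpf" (len 8), cursors c1@2 c2@8, authorship 1.....2.
After op 3 (delete): buffer="pcqbrp" (len 6), cursors c1@1 c2@6, authorship 1....2
After op 4 (move_left): buffer="pcqbrp" (len 6), cursors c1@0 c2@5, authorship 1....2
After op 5 (move_right): buffer="pcqbrp" (len 6), cursors c1@1 c2@6, authorship 1....2
After op 6 (add_cursor(6)): buffer="pcqbrp" (len 6), cursors c1@1 c2@6 c3@6, authorship 1....2

Answer: 1 6 6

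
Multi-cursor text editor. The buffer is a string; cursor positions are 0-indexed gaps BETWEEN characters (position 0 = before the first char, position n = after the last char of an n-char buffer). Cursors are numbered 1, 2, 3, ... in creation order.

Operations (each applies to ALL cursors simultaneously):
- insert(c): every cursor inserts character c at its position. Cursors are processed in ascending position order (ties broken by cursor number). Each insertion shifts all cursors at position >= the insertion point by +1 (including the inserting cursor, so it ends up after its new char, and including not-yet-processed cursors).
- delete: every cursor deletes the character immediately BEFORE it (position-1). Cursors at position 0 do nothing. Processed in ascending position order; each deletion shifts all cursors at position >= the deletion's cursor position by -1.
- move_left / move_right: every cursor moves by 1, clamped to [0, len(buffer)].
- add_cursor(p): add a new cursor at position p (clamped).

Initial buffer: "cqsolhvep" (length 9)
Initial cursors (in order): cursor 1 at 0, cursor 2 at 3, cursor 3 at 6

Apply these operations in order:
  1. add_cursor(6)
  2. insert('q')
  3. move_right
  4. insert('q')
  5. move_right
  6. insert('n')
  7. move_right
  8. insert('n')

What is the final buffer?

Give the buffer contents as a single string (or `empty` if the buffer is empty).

Answer: qcqqnsnqoqlnhnqqvqqennpnn

Derivation:
After op 1 (add_cursor(6)): buffer="cqsolhvep" (len 9), cursors c1@0 c2@3 c3@6 c4@6, authorship .........
After op 2 (insert('q')): buffer="qcqsqolhqqvep" (len 13), cursors c1@1 c2@5 c3@10 c4@10, authorship 1...2...34...
After op 3 (move_right): buffer="qcqsqolhqqvep" (len 13), cursors c1@2 c2@6 c3@11 c4@11, authorship 1...2...34...
After op 4 (insert('q')): buffer="qcqqsqoqlhqqvqqep" (len 17), cursors c1@3 c2@8 c3@15 c4@15, authorship 1.1..2.2..34.34..
After op 5 (move_right): buffer="qcqqsqoqlhqqvqqep" (len 17), cursors c1@4 c2@9 c3@16 c4@16, authorship 1.1..2.2..34.34..
After op 6 (insert('n')): buffer="qcqqnsqoqlnhqqvqqennp" (len 21), cursors c1@5 c2@11 c3@20 c4@20, authorship 1.1.1.2.2.2.34.34.34.
After op 7 (move_right): buffer="qcqqnsqoqlnhqqvqqennp" (len 21), cursors c1@6 c2@12 c3@21 c4@21, authorship 1.1.1.2.2.2.34.34.34.
After op 8 (insert('n')): buffer="qcqqnsnqoqlnhnqqvqqennpnn" (len 25), cursors c1@7 c2@14 c3@25 c4@25, authorship 1.1.1.12.2.2.234.34.34.34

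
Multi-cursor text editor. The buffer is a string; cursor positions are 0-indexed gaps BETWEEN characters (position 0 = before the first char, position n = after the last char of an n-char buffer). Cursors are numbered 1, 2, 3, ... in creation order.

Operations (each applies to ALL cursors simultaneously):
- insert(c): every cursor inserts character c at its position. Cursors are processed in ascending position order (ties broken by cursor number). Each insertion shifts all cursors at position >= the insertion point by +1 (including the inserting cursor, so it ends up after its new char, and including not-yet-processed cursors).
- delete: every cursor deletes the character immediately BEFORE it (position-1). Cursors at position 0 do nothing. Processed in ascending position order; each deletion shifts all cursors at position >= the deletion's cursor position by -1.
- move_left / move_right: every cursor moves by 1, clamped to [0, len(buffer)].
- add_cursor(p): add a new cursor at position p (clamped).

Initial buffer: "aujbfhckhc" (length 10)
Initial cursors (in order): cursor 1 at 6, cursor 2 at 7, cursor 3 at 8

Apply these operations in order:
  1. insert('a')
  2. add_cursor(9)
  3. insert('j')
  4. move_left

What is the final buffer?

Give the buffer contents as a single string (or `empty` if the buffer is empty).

After op 1 (insert('a')): buffer="aujbfhacakahc" (len 13), cursors c1@7 c2@9 c3@11, authorship ......1.2.3..
After op 2 (add_cursor(9)): buffer="aujbfhacakahc" (len 13), cursors c1@7 c2@9 c4@9 c3@11, authorship ......1.2.3..
After op 3 (insert('j')): buffer="aujbfhajcajjkajhc" (len 17), cursors c1@8 c2@12 c4@12 c3@15, authorship ......11.224.33..
After op 4 (move_left): buffer="aujbfhajcajjkajhc" (len 17), cursors c1@7 c2@11 c4@11 c3@14, authorship ......11.224.33..

Answer: aujbfhajcajjkajhc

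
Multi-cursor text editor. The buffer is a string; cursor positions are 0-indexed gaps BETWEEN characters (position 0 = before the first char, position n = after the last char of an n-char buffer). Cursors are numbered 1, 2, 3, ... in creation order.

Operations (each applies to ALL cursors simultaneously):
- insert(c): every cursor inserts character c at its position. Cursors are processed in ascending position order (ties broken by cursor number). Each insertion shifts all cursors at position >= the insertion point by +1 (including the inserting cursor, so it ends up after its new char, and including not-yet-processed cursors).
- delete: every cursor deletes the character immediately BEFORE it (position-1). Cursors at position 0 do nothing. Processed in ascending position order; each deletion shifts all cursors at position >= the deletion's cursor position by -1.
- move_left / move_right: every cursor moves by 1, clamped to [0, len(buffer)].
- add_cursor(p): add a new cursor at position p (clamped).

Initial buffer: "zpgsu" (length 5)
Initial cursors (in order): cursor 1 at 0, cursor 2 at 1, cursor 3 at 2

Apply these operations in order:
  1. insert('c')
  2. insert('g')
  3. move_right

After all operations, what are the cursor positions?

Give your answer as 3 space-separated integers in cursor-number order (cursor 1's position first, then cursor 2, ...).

After op 1 (insert('c')): buffer="czcpcgsu" (len 8), cursors c1@1 c2@3 c3@5, authorship 1.2.3...
After op 2 (insert('g')): buffer="cgzcgpcggsu" (len 11), cursors c1@2 c2@5 c3@8, authorship 11.22.33...
After op 3 (move_right): buffer="cgzcgpcggsu" (len 11), cursors c1@3 c2@6 c3@9, authorship 11.22.33...

Answer: 3 6 9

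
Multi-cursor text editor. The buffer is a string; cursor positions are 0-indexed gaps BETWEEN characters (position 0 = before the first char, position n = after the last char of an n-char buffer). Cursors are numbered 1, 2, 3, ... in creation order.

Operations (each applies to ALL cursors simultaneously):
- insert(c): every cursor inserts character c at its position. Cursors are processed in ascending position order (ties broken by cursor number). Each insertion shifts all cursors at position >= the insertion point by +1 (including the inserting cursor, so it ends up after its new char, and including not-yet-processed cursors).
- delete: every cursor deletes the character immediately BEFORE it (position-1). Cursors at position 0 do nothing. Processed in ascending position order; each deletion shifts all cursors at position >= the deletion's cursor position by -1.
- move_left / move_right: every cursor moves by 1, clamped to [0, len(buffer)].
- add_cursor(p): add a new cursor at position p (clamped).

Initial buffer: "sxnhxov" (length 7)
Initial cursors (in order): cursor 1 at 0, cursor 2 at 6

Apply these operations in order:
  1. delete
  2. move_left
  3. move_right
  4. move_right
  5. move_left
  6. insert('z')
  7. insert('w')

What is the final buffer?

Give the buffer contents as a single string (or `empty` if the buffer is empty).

Answer: szwxnhxzwv

Derivation:
After op 1 (delete): buffer="sxnhxv" (len 6), cursors c1@0 c2@5, authorship ......
After op 2 (move_left): buffer="sxnhxv" (len 6), cursors c1@0 c2@4, authorship ......
After op 3 (move_right): buffer="sxnhxv" (len 6), cursors c1@1 c2@5, authorship ......
After op 4 (move_right): buffer="sxnhxv" (len 6), cursors c1@2 c2@6, authorship ......
After op 5 (move_left): buffer="sxnhxv" (len 6), cursors c1@1 c2@5, authorship ......
After op 6 (insert('z')): buffer="szxnhxzv" (len 8), cursors c1@2 c2@7, authorship .1....2.
After op 7 (insert('w')): buffer="szwxnhxzwv" (len 10), cursors c1@3 c2@9, authorship .11....22.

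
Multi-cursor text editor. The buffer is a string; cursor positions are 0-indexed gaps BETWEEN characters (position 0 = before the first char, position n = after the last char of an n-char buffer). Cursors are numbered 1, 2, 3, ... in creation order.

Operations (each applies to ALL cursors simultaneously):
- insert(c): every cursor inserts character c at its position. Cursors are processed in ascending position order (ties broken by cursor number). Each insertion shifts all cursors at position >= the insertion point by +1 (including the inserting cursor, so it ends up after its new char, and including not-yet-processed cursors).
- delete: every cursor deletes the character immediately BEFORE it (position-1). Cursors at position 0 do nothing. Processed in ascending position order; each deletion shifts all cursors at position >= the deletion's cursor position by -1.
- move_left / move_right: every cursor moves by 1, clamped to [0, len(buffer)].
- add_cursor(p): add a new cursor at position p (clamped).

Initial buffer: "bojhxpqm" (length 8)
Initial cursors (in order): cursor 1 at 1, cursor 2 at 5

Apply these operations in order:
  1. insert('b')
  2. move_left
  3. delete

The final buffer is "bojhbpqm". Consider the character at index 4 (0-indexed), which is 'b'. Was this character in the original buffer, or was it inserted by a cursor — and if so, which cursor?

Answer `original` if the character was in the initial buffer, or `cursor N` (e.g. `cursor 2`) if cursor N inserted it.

After op 1 (insert('b')): buffer="bbojhxbpqm" (len 10), cursors c1@2 c2@7, authorship .1....2...
After op 2 (move_left): buffer="bbojhxbpqm" (len 10), cursors c1@1 c2@6, authorship .1....2...
After op 3 (delete): buffer="bojhbpqm" (len 8), cursors c1@0 c2@4, authorship 1...2...
Authorship (.=original, N=cursor N): 1 . . . 2 . . .
Index 4: author = 2

Answer: cursor 2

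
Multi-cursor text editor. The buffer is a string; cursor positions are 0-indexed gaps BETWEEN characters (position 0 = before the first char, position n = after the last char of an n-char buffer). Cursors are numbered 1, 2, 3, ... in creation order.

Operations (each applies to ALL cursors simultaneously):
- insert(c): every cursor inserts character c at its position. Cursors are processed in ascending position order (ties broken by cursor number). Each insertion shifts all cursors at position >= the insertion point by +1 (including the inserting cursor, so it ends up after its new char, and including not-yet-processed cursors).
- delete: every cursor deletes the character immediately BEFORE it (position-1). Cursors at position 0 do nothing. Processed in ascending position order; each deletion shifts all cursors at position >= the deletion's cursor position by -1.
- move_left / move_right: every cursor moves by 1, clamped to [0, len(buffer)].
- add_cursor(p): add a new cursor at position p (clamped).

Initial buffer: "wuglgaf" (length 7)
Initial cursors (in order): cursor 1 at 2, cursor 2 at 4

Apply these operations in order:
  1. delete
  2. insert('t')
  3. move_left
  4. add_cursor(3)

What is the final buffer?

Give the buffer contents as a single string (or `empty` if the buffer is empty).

Answer: wtgtgaf

Derivation:
After op 1 (delete): buffer="wggaf" (len 5), cursors c1@1 c2@2, authorship .....
After op 2 (insert('t')): buffer="wtgtgaf" (len 7), cursors c1@2 c2@4, authorship .1.2...
After op 3 (move_left): buffer="wtgtgaf" (len 7), cursors c1@1 c2@3, authorship .1.2...
After op 4 (add_cursor(3)): buffer="wtgtgaf" (len 7), cursors c1@1 c2@3 c3@3, authorship .1.2...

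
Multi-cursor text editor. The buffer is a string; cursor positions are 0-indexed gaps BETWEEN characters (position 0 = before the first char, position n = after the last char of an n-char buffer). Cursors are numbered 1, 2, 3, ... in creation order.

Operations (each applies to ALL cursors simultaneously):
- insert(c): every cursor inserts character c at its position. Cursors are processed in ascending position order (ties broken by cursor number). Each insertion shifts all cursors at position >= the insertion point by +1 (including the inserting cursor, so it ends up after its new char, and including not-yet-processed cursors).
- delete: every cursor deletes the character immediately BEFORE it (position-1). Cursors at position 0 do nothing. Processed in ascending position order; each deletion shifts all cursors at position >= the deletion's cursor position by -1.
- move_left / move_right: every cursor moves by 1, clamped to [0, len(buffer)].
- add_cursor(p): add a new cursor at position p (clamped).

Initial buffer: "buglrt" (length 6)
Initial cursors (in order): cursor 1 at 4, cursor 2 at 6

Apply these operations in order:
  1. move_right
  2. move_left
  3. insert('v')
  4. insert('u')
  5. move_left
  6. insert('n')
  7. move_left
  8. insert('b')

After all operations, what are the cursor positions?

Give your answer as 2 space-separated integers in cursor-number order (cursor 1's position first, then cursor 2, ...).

After op 1 (move_right): buffer="buglrt" (len 6), cursors c1@5 c2@6, authorship ......
After op 2 (move_left): buffer="buglrt" (len 6), cursors c1@4 c2@5, authorship ......
After op 3 (insert('v')): buffer="buglvrvt" (len 8), cursors c1@5 c2@7, authorship ....1.2.
After op 4 (insert('u')): buffer="buglvurvut" (len 10), cursors c1@6 c2@9, authorship ....11.22.
After op 5 (move_left): buffer="buglvurvut" (len 10), cursors c1@5 c2@8, authorship ....11.22.
After op 6 (insert('n')): buffer="buglvnurvnut" (len 12), cursors c1@6 c2@10, authorship ....111.222.
After op 7 (move_left): buffer="buglvnurvnut" (len 12), cursors c1@5 c2@9, authorship ....111.222.
After op 8 (insert('b')): buffer="buglvbnurvbnut" (len 14), cursors c1@6 c2@11, authorship ....1111.2222.

Answer: 6 11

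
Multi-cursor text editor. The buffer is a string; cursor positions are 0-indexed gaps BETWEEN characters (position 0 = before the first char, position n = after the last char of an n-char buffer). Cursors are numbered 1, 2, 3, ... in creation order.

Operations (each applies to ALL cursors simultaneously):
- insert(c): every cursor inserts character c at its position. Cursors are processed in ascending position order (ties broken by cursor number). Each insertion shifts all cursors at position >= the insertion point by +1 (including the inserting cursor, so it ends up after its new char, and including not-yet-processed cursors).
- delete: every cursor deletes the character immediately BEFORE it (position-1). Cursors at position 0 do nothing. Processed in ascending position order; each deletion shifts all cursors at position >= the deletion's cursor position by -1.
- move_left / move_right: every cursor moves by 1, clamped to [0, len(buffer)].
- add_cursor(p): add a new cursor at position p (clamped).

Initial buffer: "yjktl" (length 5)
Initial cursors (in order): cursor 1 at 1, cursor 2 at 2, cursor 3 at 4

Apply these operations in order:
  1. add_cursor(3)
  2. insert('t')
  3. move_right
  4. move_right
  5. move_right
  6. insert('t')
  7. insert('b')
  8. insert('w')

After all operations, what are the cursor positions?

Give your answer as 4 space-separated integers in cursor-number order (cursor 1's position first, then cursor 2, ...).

Answer: 8 13 21 21

Derivation:
After op 1 (add_cursor(3)): buffer="yjktl" (len 5), cursors c1@1 c2@2 c4@3 c3@4, authorship .....
After op 2 (insert('t')): buffer="ytjtktttl" (len 9), cursors c1@2 c2@4 c4@6 c3@8, authorship .1.2.4.3.
After op 3 (move_right): buffer="ytjtktttl" (len 9), cursors c1@3 c2@5 c4@7 c3@9, authorship .1.2.4.3.
After op 4 (move_right): buffer="ytjtktttl" (len 9), cursors c1@4 c2@6 c4@8 c3@9, authorship .1.2.4.3.
After op 5 (move_right): buffer="ytjtktttl" (len 9), cursors c1@5 c2@7 c3@9 c4@9, authorship .1.2.4.3.
After op 6 (insert('t')): buffer="ytjtktttttltt" (len 13), cursors c1@6 c2@9 c3@13 c4@13, authorship .1.2.14.23.34
After op 7 (insert('b')): buffer="ytjtktbtttbtlttbb" (len 17), cursors c1@7 c2@11 c3@17 c4@17, authorship .1.2.114.223.3434
After op 8 (insert('w')): buffer="ytjtktbwtttbwtlttbbww" (len 21), cursors c1@8 c2@13 c3@21 c4@21, authorship .1.2.1114.2223.343434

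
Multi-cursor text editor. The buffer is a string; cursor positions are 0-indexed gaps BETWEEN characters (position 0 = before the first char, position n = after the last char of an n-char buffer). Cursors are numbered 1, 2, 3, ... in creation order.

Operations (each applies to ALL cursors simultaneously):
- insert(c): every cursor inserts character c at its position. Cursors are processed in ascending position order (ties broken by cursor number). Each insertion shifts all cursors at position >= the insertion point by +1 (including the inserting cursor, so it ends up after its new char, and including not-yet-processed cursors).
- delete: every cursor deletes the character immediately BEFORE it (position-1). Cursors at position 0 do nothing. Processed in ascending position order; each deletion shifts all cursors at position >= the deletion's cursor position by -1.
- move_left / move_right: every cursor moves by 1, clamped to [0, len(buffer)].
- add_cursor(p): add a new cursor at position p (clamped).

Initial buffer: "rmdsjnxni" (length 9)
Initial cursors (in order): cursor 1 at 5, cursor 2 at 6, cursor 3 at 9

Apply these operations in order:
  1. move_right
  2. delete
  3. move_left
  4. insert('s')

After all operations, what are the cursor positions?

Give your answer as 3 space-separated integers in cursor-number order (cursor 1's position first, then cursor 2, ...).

After op 1 (move_right): buffer="rmdsjnxni" (len 9), cursors c1@6 c2@7 c3@9, authorship .........
After op 2 (delete): buffer="rmdsjn" (len 6), cursors c1@5 c2@5 c3@6, authorship ......
After op 3 (move_left): buffer="rmdsjn" (len 6), cursors c1@4 c2@4 c3@5, authorship ......
After op 4 (insert('s')): buffer="rmdsssjsn" (len 9), cursors c1@6 c2@6 c3@8, authorship ....12.3.

Answer: 6 6 8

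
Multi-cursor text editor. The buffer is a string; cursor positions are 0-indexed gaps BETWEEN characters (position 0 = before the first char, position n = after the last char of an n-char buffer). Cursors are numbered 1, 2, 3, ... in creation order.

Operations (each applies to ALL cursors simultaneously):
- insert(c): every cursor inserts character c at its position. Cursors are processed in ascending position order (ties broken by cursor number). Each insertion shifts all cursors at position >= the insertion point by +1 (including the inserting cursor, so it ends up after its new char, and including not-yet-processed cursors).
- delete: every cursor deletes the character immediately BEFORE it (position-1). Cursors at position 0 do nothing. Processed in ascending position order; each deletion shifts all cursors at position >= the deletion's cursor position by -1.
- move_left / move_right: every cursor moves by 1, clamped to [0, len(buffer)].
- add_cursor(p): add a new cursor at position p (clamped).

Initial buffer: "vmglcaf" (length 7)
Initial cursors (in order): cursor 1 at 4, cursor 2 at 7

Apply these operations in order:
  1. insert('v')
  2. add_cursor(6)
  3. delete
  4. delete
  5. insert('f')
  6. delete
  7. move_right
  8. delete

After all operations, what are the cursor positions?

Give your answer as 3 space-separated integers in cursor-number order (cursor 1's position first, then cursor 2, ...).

After op 1 (insert('v')): buffer="vmglvcafv" (len 9), cursors c1@5 c2@9, authorship ....1...2
After op 2 (add_cursor(6)): buffer="vmglvcafv" (len 9), cursors c1@5 c3@6 c2@9, authorship ....1...2
After op 3 (delete): buffer="vmglaf" (len 6), cursors c1@4 c3@4 c2@6, authorship ......
After op 4 (delete): buffer="vma" (len 3), cursors c1@2 c3@2 c2@3, authorship ...
After op 5 (insert('f')): buffer="vmffaf" (len 6), cursors c1@4 c3@4 c2@6, authorship ..13.2
After op 6 (delete): buffer="vma" (len 3), cursors c1@2 c3@2 c2@3, authorship ...
After op 7 (move_right): buffer="vma" (len 3), cursors c1@3 c2@3 c3@3, authorship ...
After op 8 (delete): buffer="" (len 0), cursors c1@0 c2@0 c3@0, authorship 

Answer: 0 0 0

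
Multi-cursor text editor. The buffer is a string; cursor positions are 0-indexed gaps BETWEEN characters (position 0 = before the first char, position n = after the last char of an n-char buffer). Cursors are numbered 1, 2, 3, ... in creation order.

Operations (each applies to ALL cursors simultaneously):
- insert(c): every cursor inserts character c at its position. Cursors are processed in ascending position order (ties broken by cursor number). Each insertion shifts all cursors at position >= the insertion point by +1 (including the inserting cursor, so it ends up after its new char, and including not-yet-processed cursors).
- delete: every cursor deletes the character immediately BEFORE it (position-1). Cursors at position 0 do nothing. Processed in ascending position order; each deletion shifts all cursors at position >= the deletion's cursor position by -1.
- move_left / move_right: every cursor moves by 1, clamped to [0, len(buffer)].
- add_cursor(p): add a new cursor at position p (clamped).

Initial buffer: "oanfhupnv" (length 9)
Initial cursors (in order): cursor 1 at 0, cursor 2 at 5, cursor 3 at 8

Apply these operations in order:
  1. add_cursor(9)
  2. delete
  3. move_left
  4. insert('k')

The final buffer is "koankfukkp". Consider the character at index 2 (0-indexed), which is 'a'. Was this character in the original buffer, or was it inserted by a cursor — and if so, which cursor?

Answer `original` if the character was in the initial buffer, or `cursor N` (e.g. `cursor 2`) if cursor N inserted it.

Answer: original

Derivation:
After op 1 (add_cursor(9)): buffer="oanfhupnv" (len 9), cursors c1@0 c2@5 c3@8 c4@9, authorship .........
After op 2 (delete): buffer="oanfup" (len 6), cursors c1@0 c2@4 c3@6 c4@6, authorship ......
After op 3 (move_left): buffer="oanfup" (len 6), cursors c1@0 c2@3 c3@5 c4@5, authorship ......
After op 4 (insert('k')): buffer="koankfukkp" (len 10), cursors c1@1 c2@5 c3@9 c4@9, authorship 1...2..34.
Authorship (.=original, N=cursor N): 1 . . . 2 . . 3 4 .
Index 2: author = original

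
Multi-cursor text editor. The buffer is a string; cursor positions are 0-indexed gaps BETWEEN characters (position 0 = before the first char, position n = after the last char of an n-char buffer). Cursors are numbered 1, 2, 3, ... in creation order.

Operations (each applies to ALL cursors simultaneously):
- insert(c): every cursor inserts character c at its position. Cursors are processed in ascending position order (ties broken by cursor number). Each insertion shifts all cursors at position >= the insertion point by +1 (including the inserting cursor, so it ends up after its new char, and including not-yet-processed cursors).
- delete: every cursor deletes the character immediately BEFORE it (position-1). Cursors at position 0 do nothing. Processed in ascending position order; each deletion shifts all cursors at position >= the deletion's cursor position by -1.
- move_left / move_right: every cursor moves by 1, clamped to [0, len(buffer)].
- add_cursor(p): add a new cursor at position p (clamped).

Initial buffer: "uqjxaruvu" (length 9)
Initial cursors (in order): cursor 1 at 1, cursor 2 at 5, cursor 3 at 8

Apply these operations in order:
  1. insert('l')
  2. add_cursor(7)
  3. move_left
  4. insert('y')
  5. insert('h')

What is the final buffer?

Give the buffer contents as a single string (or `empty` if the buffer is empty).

Answer: uyhlqjxayyhhlruvyhlu

Derivation:
After op 1 (insert('l')): buffer="ulqjxalruvlu" (len 12), cursors c1@2 c2@7 c3@11, authorship .1....2...3.
After op 2 (add_cursor(7)): buffer="ulqjxalruvlu" (len 12), cursors c1@2 c2@7 c4@7 c3@11, authorship .1....2...3.
After op 3 (move_left): buffer="ulqjxalruvlu" (len 12), cursors c1@1 c2@6 c4@6 c3@10, authorship .1....2...3.
After op 4 (insert('y')): buffer="uylqjxayylruvylu" (len 16), cursors c1@2 c2@9 c4@9 c3@14, authorship .11....242...33.
After op 5 (insert('h')): buffer="uyhlqjxayyhhlruvyhlu" (len 20), cursors c1@3 c2@12 c4@12 c3@18, authorship .111....24242...333.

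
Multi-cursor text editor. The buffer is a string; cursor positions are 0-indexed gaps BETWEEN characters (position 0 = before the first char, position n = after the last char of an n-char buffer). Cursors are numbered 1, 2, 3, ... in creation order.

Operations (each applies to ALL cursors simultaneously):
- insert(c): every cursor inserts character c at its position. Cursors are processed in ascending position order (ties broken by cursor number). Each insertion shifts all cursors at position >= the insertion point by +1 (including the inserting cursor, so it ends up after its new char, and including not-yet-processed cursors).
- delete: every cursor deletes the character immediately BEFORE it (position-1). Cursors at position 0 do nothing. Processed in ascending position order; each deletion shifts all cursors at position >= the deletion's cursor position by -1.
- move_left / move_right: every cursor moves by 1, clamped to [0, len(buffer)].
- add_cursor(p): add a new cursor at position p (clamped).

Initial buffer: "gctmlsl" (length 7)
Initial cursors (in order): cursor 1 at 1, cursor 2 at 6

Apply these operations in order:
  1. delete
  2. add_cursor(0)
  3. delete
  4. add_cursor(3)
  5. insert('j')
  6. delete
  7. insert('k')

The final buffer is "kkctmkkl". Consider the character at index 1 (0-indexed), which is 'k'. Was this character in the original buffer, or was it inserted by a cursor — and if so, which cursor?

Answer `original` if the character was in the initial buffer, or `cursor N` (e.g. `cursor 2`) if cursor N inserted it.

Answer: cursor 3

Derivation:
After op 1 (delete): buffer="ctmll" (len 5), cursors c1@0 c2@4, authorship .....
After op 2 (add_cursor(0)): buffer="ctmll" (len 5), cursors c1@0 c3@0 c2@4, authorship .....
After op 3 (delete): buffer="ctml" (len 4), cursors c1@0 c3@0 c2@3, authorship ....
After op 4 (add_cursor(3)): buffer="ctml" (len 4), cursors c1@0 c3@0 c2@3 c4@3, authorship ....
After op 5 (insert('j')): buffer="jjctmjjl" (len 8), cursors c1@2 c3@2 c2@7 c4@7, authorship 13...24.
After op 6 (delete): buffer="ctml" (len 4), cursors c1@0 c3@0 c2@3 c4@3, authorship ....
After op 7 (insert('k')): buffer="kkctmkkl" (len 8), cursors c1@2 c3@2 c2@7 c4@7, authorship 13...24.
Authorship (.=original, N=cursor N): 1 3 . . . 2 4 .
Index 1: author = 3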